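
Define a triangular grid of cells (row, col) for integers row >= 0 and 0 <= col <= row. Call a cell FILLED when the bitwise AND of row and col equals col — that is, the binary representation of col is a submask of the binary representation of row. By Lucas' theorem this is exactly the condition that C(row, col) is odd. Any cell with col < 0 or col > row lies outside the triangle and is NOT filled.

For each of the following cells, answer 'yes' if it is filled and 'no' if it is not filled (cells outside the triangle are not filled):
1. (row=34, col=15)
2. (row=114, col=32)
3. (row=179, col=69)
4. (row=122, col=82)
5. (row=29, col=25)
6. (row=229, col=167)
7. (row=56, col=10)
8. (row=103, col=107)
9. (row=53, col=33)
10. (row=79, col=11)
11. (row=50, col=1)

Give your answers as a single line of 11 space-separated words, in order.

(34,15): row=0b100010, col=0b1111, row AND col = 0b10 = 2; 2 != 15 -> empty
(114,32): row=0b1110010, col=0b100000, row AND col = 0b100000 = 32; 32 == 32 -> filled
(179,69): row=0b10110011, col=0b1000101, row AND col = 0b1 = 1; 1 != 69 -> empty
(122,82): row=0b1111010, col=0b1010010, row AND col = 0b1010010 = 82; 82 == 82 -> filled
(29,25): row=0b11101, col=0b11001, row AND col = 0b11001 = 25; 25 == 25 -> filled
(229,167): row=0b11100101, col=0b10100111, row AND col = 0b10100101 = 165; 165 != 167 -> empty
(56,10): row=0b111000, col=0b1010, row AND col = 0b1000 = 8; 8 != 10 -> empty
(103,107): col outside [0, 103] -> not filled
(53,33): row=0b110101, col=0b100001, row AND col = 0b100001 = 33; 33 == 33 -> filled
(79,11): row=0b1001111, col=0b1011, row AND col = 0b1011 = 11; 11 == 11 -> filled
(50,1): row=0b110010, col=0b1, row AND col = 0b0 = 0; 0 != 1 -> empty

Answer: no yes no yes yes no no no yes yes no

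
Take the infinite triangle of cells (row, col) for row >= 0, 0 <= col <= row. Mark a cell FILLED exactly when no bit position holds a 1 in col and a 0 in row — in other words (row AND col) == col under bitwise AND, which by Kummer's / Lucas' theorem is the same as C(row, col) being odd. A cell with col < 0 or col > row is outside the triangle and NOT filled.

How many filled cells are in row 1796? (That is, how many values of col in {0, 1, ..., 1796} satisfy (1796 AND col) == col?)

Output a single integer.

Answer: 16

Derivation:
1796 in binary = 11100000100
popcount(1796) = number of 1-bits in 11100000100 = 4
A col c satisfies (1796 AND c) == c iff every set bit of c is also set in 1796; each of the 4 set bits of 1796 can independently be on or off in c.
count = 2^4 = 16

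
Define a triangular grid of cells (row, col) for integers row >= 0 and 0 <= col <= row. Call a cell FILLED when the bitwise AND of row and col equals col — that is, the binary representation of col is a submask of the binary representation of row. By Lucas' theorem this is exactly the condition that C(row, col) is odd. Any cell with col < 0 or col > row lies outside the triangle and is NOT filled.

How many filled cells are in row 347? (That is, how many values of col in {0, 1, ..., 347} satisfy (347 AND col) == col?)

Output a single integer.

Answer: 64

Derivation:
347 in binary = 101011011
popcount(347) = number of 1-bits in 101011011 = 6
A col c satisfies (347 AND c) == c iff every set bit of c is also set in 347; each of the 6 set bits of 347 can independently be on or off in c.
count = 2^6 = 64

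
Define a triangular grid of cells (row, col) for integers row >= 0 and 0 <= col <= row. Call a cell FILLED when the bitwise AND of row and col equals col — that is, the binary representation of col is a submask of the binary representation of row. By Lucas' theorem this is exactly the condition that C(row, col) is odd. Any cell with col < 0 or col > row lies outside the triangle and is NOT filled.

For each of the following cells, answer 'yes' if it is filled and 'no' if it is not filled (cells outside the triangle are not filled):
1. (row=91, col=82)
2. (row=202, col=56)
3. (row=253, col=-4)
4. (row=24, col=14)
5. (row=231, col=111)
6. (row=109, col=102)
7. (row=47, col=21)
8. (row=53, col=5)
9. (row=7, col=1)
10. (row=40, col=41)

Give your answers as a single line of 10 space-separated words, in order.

(91,82): row=0b1011011, col=0b1010010, row AND col = 0b1010010 = 82; 82 == 82 -> filled
(202,56): row=0b11001010, col=0b111000, row AND col = 0b1000 = 8; 8 != 56 -> empty
(253,-4): col outside [0, 253] -> not filled
(24,14): row=0b11000, col=0b1110, row AND col = 0b1000 = 8; 8 != 14 -> empty
(231,111): row=0b11100111, col=0b1101111, row AND col = 0b1100111 = 103; 103 != 111 -> empty
(109,102): row=0b1101101, col=0b1100110, row AND col = 0b1100100 = 100; 100 != 102 -> empty
(47,21): row=0b101111, col=0b10101, row AND col = 0b101 = 5; 5 != 21 -> empty
(53,5): row=0b110101, col=0b101, row AND col = 0b101 = 5; 5 == 5 -> filled
(7,1): row=0b111, col=0b1, row AND col = 0b1 = 1; 1 == 1 -> filled
(40,41): col outside [0, 40] -> not filled

Answer: yes no no no no no no yes yes no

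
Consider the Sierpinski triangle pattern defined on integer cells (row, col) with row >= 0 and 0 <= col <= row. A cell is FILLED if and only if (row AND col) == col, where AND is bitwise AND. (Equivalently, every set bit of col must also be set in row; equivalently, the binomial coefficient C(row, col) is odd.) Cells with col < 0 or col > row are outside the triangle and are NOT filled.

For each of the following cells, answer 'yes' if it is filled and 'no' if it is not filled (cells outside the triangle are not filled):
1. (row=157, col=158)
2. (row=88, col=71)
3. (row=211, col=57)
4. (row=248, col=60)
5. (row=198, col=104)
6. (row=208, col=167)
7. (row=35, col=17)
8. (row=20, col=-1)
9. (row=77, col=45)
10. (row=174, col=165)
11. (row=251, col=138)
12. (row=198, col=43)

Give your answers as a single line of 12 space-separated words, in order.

(157,158): col outside [0, 157] -> not filled
(88,71): row=0b1011000, col=0b1000111, row AND col = 0b1000000 = 64; 64 != 71 -> empty
(211,57): row=0b11010011, col=0b111001, row AND col = 0b10001 = 17; 17 != 57 -> empty
(248,60): row=0b11111000, col=0b111100, row AND col = 0b111000 = 56; 56 != 60 -> empty
(198,104): row=0b11000110, col=0b1101000, row AND col = 0b1000000 = 64; 64 != 104 -> empty
(208,167): row=0b11010000, col=0b10100111, row AND col = 0b10000000 = 128; 128 != 167 -> empty
(35,17): row=0b100011, col=0b10001, row AND col = 0b1 = 1; 1 != 17 -> empty
(20,-1): col outside [0, 20] -> not filled
(77,45): row=0b1001101, col=0b101101, row AND col = 0b1101 = 13; 13 != 45 -> empty
(174,165): row=0b10101110, col=0b10100101, row AND col = 0b10100100 = 164; 164 != 165 -> empty
(251,138): row=0b11111011, col=0b10001010, row AND col = 0b10001010 = 138; 138 == 138 -> filled
(198,43): row=0b11000110, col=0b101011, row AND col = 0b10 = 2; 2 != 43 -> empty

Answer: no no no no no no no no no no yes no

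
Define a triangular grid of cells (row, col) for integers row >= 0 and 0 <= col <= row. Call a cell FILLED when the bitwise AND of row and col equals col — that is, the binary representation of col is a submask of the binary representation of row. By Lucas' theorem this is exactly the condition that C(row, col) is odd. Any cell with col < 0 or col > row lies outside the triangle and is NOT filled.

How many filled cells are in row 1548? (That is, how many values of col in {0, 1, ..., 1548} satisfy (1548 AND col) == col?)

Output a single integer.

Answer: 16

Derivation:
1548 in binary = 11000001100
popcount(1548) = number of 1-bits in 11000001100 = 4
A col c satisfies (1548 AND c) == c iff every set bit of c is also set in 1548; each of the 4 set bits of 1548 can independently be on or off in c.
count = 2^4 = 16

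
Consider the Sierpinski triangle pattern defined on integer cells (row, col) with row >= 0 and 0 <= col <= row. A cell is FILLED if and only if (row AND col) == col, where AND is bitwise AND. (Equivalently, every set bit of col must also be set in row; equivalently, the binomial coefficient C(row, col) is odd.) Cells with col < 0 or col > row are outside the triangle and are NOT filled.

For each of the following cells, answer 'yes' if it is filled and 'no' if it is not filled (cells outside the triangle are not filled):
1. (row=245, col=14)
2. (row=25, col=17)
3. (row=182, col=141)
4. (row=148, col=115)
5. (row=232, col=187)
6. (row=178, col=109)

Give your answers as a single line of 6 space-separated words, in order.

Answer: no yes no no no no

Derivation:
(245,14): row=0b11110101, col=0b1110, row AND col = 0b100 = 4; 4 != 14 -> empty
(25,17): row=0b11001, col=0b10001, row AND col = 0b10001 = 17; 17 == 17 -> filled
(182,141): row=0b10110110, col=0b10001101, row AND col = 0b10000100 = 132; 132 != 141 -> empty
(148,115): row=0b10010100, col=0b1110011, row AND col = 0b10000 = 16; 16 != 115 -> empty
(232,187): row=0b11101000, col=0b10111011, row AND col = 0b10101000 = 168; 168 != 187 -> empty
(178,109): row=0b10110010, col=0b1101101, row AND col = 0b100000 = 32; 32 != 109 -> empty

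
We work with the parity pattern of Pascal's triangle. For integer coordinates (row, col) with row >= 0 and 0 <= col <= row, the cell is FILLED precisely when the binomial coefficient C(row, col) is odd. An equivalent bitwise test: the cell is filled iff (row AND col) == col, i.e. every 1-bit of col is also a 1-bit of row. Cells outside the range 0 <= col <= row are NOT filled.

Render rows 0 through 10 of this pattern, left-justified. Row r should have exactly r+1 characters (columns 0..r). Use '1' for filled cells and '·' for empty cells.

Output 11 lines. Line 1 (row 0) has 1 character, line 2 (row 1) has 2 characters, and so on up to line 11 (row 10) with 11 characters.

r0=0: 1
r1=1: 11
r2=10: 1·1
r3=11: 1111
r4=100: 1···1
r5=101: 11··11
r6=110: 1·1·1·1
r7=111: 11111111
r8=1000: 1·······1
r9=1001: 11······11
r10=1010: 1·1·····1·1

Answer: 1
11
1·1
1111
1···1
11··11
1·1·1·1
11111111
1·······1
11······11
1·1·····1·1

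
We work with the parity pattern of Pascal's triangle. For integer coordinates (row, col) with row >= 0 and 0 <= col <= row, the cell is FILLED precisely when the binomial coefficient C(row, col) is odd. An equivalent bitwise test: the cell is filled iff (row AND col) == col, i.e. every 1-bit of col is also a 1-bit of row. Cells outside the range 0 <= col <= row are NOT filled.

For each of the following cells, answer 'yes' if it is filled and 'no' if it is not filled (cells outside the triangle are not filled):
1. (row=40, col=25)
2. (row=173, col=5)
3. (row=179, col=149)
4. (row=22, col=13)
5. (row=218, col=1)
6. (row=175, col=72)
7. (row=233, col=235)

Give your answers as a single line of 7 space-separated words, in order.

(40,25): row=0b101000, col=0b11001, row AND col = 0b1000 = 8; 8 != 25 -> empty
(173,5): row=0b10101101, col=0b101, row AND col = 0b101 = 5; 5 == 5 -> filled
(179,149): row=0b10110011, col=0b10010101, row AND col = 0b10010001 = 145; 145 != 149 -> empty
(22,13): row=0b10110, col=0b1101, row AND col = 0b100 = 4; 4 != 13 -> empty
(218,1): row=0b11011010, col=0b1, row AND col = 0b0 = 0; 0 != 1 -> empty
(175,72): row=0b10101111, col=0b1001000, row AND col = 0b1000 = 8; 8 != 72 -> empty
(233,235): col outside [0, 233] -> not filled

Answer: no yes no no no no no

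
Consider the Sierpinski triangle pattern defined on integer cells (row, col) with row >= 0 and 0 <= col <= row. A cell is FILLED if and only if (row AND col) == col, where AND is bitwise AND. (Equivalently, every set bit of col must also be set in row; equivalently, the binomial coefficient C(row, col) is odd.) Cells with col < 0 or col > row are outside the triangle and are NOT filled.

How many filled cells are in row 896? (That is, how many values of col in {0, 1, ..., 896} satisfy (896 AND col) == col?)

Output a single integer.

896 in binary = 1110000000
popcount(896) = number of 1-bits in 1110000000 = 3
A col c satisfies (896 AND c) == c iff every set bit of c is also set in 896; each of the 3 set bits of 896 can independently be on or off in c.
count = 2^3 = 8

Answer: 8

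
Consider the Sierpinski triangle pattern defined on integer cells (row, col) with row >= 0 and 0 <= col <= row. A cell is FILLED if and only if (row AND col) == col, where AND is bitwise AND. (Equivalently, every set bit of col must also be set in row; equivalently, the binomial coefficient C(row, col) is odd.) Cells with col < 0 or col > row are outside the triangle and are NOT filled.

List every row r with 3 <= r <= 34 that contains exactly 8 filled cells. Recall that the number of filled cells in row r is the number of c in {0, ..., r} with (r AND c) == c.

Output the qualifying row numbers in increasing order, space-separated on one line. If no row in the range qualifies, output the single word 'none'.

Row r has 2^popcount(r) filled cells, so we need popcount(r) = log2(8) = 3.
Scan r = 3..34 and keep those with exactly 3 one-bits:
r=3=11 popcount=2 -> skip
r=4=100 popcount=1 -> skip
r=5=101 popcount=2 -> skip
r=6=110 popcount=2 -> skip
r=7=111 popcount=3 -> KEEP
r=8=1000 popcount=1 -> skip
r=9=1001 popcount=2 -> skip
r=10=1010 popcount=2 -> skip
r=11=1011 popcount=3 -> KEEP
r=12=1100 popcount=2 -> skip
r=13=1101 popcount=3 -> KEEP
r=14=1110 popcount=3 -> KEEP
r=15=1111 popcount=4 -> skip
r=16=10000 popcount=1 -> skip
r=17=10001 popcount=2 -> skip
r=18=10010 popcount=2 -> skip
r=19=10011 popcount=3 -> KEEP
r=20=10100 popcount=2 -> skip
r=21=10101 popcount=3 -> KEEP
r=22=10110 popcount=3 -> KEEP
r=23=10111 popcount=4 -> skip
r=24=11000 popcount=2 -> skip
r=25=11001 popcount=3 -> KEEP
r=26=11010 popcount=3 -> KEEP
r=27=11011 popcount=4 -> skip
r=28=11100 popcount=3 -> KEEP
r=29=11101 popcount=4 -> skip
r=30=11110 popcount=4 -> skip
r=31=11111 popcount=5 -> skip
r=32=100000 popcount=1 -> skip
r=33=100001 popcount=2 -> skip
r=34=100010 popcount=2 -> skip
Kept rows: 7 11 13 14 19 21 22 25 26 28

Answer: 7 11 13 14 19 21 22 25 26 28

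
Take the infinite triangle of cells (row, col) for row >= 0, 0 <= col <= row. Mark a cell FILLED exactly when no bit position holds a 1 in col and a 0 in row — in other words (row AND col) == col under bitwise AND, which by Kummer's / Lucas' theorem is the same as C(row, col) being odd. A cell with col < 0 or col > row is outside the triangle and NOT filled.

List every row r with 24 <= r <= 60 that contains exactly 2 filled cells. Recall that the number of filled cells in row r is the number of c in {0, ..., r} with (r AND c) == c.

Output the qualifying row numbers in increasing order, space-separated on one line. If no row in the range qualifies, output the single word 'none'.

Row r has 2^popcount(r) filled cells, so we need popcount(r) = log2(2) = 1.
Scan r = 24..60 and keep those with exactly 1 one-bits:
r=24=11000 popcount=2 -> skip
r=25=11001 popcount=3 -> skip
r=26=11010 popcount=3 -> skip
r=27=11011 popcount=4 -> skip
r=28=11100 popcount=3 -> skip
r=29=11101 popcount=4 -> skip
r=30=11110 popcount=4 -> skip
r=31=11111 popcount=5 -> skip
r=32=100000 popcount=1 -> KEEP
r=33=100001 popcount=2 -> skip
r=34=100010 popcount=2 -> skip
r=35=100011 popcount=3 -> skip
r=36=100100 popcount=2 -> skip
r=37=100101 popcount=3 -> skip
r=38=100110 popcount=3 -> skip
r=39=100111 popcount=4 -> skip
r=40=101000 popcount=2 -> skip
r=41=101001 popcount=3 -> skip
r=42=101010 popcount=3 -> skip
r=43=101011 popcount=4 -> skip
r=44=101100 popcount=3 -> skip
r=45=101101 popcount=4 -> skip
r=46=101110 popcount=4 -> skip
r=47=101111 popcount=5 -> skip
r=48=110000 popcount=2 -> skip
r=49=110001 popcount=3 -> skip
r=50=110010 popcount=3 -> skip
r=51=110011 popcount=4 -> skip
r=52=110100 popcount=3 -> skip
r=53=110101 popcount=4 -> skip
r=54=110110 popcount=4 -> skip
r=55=110111 popcount=5 -> skip
r=56=111000 popcount=3 -> skip
r=57=111001 popcount=4 -> skip
r=58=111010 popcount=4 -> skip
r=59=111011 popcount=5 -> skip
r=60=111100 popcount=4 -> skip
Kept rows: 32

Answer: 32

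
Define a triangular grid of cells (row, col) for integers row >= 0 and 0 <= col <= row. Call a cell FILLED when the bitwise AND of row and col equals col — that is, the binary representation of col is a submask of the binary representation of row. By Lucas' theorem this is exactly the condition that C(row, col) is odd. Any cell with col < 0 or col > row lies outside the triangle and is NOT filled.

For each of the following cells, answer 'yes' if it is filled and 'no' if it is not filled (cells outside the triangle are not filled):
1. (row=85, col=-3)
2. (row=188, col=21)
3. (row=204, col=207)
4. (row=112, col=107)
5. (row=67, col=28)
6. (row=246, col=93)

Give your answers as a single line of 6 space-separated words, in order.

Answer: no no no no no no

Derivation:
(85,-3): col outside [0, 85] -> not filled
(188,21): row=0b10111100, col=0b10101, row AND col = 0b10100 = 20; 20 != 21 -> empty
(204,207): col outside [0, 204] -> not filled
(112,107): row=0b1110000, col=0b1101011, row AND col = 0b1100000 = 96; 96 != 107 -> empty
(67,28): row=0b1000011, col=0b11100, row AND col = 0b0 = 0; 0 != 28 -> empty
(246,93): row=0b11110110, col=0b1011101, row AND col = 0b1010100 = 84; 84 != 93 -> empty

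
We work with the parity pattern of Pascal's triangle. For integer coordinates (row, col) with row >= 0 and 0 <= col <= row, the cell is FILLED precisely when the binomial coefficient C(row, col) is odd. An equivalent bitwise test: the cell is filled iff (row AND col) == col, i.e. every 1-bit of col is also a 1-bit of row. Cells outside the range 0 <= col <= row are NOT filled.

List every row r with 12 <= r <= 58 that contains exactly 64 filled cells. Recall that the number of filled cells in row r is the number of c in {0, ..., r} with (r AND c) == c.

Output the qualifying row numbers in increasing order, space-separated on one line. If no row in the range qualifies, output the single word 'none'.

Row r has 2^popcount(r) filled cells, so we need popcount(r) = log2(64) = 6.
Scan r = 12..58 and keep those with exactly 6 one-bits:
r=12=1100 popcount=2 -> skip
r=13=1101 popcount=3 -> skip
r=14=1110 popcount=3 -> skip
r=15=1111 popcount=4 -> skip
r=16=10000 popcount=1 -> skip
r=17=10001 popcount=2 -> skip
r=18=10010 popcount=2 -> skip
r=19=10011 popcount=3 -> skip
r=20=10100 popcount=2 -> skip
r=21=10101 popcount=3 -> skip
r=22=10110 popcount=3 -> skip
r=23=10111 popcount=4 -> skip
r=24=11000 popcount=2 -> skip
r=25=11001 popcount=3 -> skip
r=26=11010 popcount=3 -> skip
r=27=11011 popcount=4 -> skip
r=28=11100 popcount=3 -> skip
r=29=11101 popcount=4 -> skip
r=30=11110 popcount=4 -> skip
r=31=11111 popcount=5 -> skip
r=32=100000 popcount=1 -> skip
r=33=100001 popcount=2 -> skip
r=34=100010 popcount=2 -> skip
r=35=100011 popcount=3 -> skip
r=36=100100 popcount=2 -> skip
r=37=100101 popcount=3 -> skip
r=38=100110 popcount=3 -> skip
r=39=100111 popcount=4 -> skip
r=40=101000 popcount=2 -> skip
r=41=101001 popcount=3 -> skip
r=42=101010 popcount=3 -> skip
r=43=101011 popcount=4 -> skip
r=44=101100 popcount=3 -> skip
r=45=101101 popcount=4 -> skip
r=46=101110 popcount=4 -> skip
r=47=101111 popcount=5 -> skip
r=48=110000 popcount=2 -> skip
r=49=110001 popcount=3 -> skip
r=50=110010 popcount=3 -> skip
r=51=110011 popcount=4 -> skip
r=52=110100 popcount=3 -> skip
r=53=110101 popcount=4 -> skip
r=54=110110 popcount=4 -> skip
r=55=110111 popcount=5 -> skip
r=56=111000 popcount=3 -> skip
r=57=111001 popcount=4 -> skip
r=58=111010 popcount=4 -> skip
Kept rows: none

Answer: none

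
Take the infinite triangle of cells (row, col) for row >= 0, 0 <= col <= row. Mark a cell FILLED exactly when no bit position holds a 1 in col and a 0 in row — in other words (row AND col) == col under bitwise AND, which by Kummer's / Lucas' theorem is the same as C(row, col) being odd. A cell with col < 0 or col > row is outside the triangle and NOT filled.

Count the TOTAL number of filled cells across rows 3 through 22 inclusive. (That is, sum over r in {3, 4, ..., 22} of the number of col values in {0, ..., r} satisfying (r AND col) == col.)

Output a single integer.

r3=11 pc2: +4 =4
r4=100 pc1: +2 =6
r5=101 pc2: +4 =10
r6=110 pc2: +4 =14
r7=111 pc3: +8 =22
r8=1000 pc1: +2 =24
r9=1001 pc2: +4 =28
r10=1010 pc2: +4 =32
r11=1011 pc3: +8 =40
r12=1100 pc2: +4 =44
r13=1101 pc3: +8 =52
r14=1110 pc3: +8 =60
r15=1111 pc4: +16 =76
r16=10000 pc1: +2 =78
r17=10001 pc2: +4 =82
r18=10010 pc2: +4 =86
r19=10011 pc3: +8 =94
r20=10100 pc2: +4 =98
r21=10101 pc3: +8 =106
r22=10110 pc3: +8 =114

Answer: 114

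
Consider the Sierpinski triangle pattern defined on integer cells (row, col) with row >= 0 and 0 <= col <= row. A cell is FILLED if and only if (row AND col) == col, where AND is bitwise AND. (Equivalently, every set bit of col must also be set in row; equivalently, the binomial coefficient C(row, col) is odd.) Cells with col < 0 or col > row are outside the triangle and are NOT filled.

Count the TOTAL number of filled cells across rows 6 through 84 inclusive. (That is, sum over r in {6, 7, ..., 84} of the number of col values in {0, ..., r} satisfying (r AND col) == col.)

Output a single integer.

Answer: 920

Derivation:
r6=110 pc2: +4 =4
r7=111 pc3: +8 =12
r8=1000 pc1: +2 =14
r9=1001 pc2: +4 =18
r10=1010 pc2: +4 =22
r11=1011 pc3: +8 =30
r12=1100 pc2: +4 =34
r13=1101 pc3: +8 =42
r14=1110 pc3: +8 =50
r15=1111 pc4: +16 =66
r16=10000 pc1: +2 =68
r17=10001 pc2: +4 =72
r18=10010 pc2: +4 =76
r19=10011 pc3: +8 =84
r20=10100 pc2: +4 =88
r21=10101 pc3: +8 =96
r22=10110 pc3: +8 =104
r23=10111 pc4: +16 =120
r24=11000 pc2: +4 =124
r25=11001 pc3: +8 =132
r26=11010 pc3: +8 =140
r27=11011 pc4: +16 =156
r28=11100 pc3: +8 =164
r29=11101 pc4: +16 =180
r30=11110 pc4: +16 =196
r31=11111 pc5: +32 =228
r32=100000 pc1: +2 =230
r33=100001 pc2: +4 =234
r34=100010 pc2: +4 =238
r35=100011 pc3: +8 =246
r36=100100 pc2: +4 =250
r37=100101 pc3: +8 =258
r38=100110 pc3: +8 =266
r39=100111 pc4: +16 =282
r40=101000 pc2: +4 =286
r41=101001 pc3: +8 =294
r42=101010 pc3: +8 =302
r43=101011 pc4: +16 =318
r44=101100 pc3: +8 =326
r45=101101 pc4: +16 =342
r46=101110 pc4: +16 =358
r47=101111 pc5: +32 =390
r48=110000 pc2: +4 =394
r49=110001 pc3: +8 =402
r50=110010 pc3: +8 =410
r51=110011 pc4: +16 =426
r52=110100 pc3: +8 =434
r53=110101 pc4: +16 =450
r54=110110 pc4: +16 =466
r55=110111 pc5: +32 =498
r56=111000 pc3: +8 =506
r57=111001 pc4: +16 =522
r58=111010 pc4: +16 =538
r59=111011 pc5: +32 =570
r60=111100 pc4: +16 =586
r61=111101 pc5: +32 =618
r62=111110 pc5: +32 =650
r63=111111 pc6: +64 =714
r64=1000000 pc1: +2 =716
r65=1000001 pc2: +4 =720
r66=1000010 pc2: +4 =724
r67=1000011 pc3: +8 =732
r68=1000100 pc2: +4 =736
r69=1000101 pc3: +8 =744
r70=1000110 pc3: +8 =752
r71=1000111 pc4: +16 =768
r72=1001000 pc2: +4 =772
r73=1001001 pc3: +8 =780
r74=1001010 pc3: +8 =788
r75=1001011 pc4: +16 =804
r76=1001100 pc3: +8 =812
r77=1001101 pc4: +16 =828
r78=1001110 pc4: +16 =844
r79=1001111 pc5: +32 =876
r80=1010000 pc2: +4 =880
r81=1010001 pc3: +8 =888
r82=1010010 pc3: +8 =896
r83=1010011 pc4: +16 =912
r84=1010100 pc3: +8 =920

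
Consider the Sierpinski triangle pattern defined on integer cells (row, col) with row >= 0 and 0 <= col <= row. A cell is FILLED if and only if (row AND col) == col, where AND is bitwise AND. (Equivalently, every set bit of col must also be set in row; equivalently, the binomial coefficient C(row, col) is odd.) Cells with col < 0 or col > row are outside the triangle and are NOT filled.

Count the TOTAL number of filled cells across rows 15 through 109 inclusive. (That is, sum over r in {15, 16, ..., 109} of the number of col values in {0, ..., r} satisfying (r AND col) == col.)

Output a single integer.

Answer: 1378

Derivation:
r15=1111 pc4: +16 =16
r16=10000 pc1: +2 =18
r17=10001 pc2: +4 =22
r18=10010 pc2: +4 =26
r19=10011 pc3: +8 =34
r20=10100 pc2: +4 =38
r21=10101 pc3: +8 =46
r22=10110 pc3: +8 =54
r23=10111 pc4: +16 =70
r24=11000 pc2: +4 =74
r25=11001 pc3: +8 =82
r26=11010 pc3: +8 =90
r27=11011 pc4: +16 =106
r28=11100 pc3: +8 =114
r29=11101 pc4: +16 =130
r30=11110 pc4: +16 =146
r31=11111 pc5: +32 =178
r32=100000 pc1: +2 =180
r33=100001 pc2: +4 =184
r34=100010 pc2: +4 =188
r35=100011 pc3: +8 =196
r36=100100 pc2: +4 =200
r37=100101 pc3: +8 =208
r38=100110 pc3: +8 =216
r39=100111 pc4: +16 =232
r40=101000 pc2: +4 =236
r41=101001 pc3: +8 =244
r42=101010 pc3: +8 =252
r43=101011 pc4: +16 =268
r44=101100 pc3: +8 =276
r45=101101 pc4: +16 =292
r46=101110 pc4: +16 =308
r47=101111 pc5: +32 =340
r48=110000 pc2: +4 =344
r49=110001 pc3: +8 =352
r50=110010 pc3: +8 =360
r51=110011 pc4: +16 =376
r52=110100 pc3: +8 =384
r53=110101 pc4: +16 =400
r54=110110 pc4: +16 =416
r55=110111 pc5: +32 =448
r56=111000 pc3: +8 =456
r57=111001 pc4: +16 =472
r58=111010 pc4: +16 =488
r59=111011 pc5: +32 =520
r60=111100 pc4: +16 =536
r61=111101 pc5: +32 =568
r62=111110 pc5: +32 =600
r63=111111 pc6: +64 =664
r64=1000000 pc1: +2 =666
r65=1000001 pc2: +4 =670
r66=1000010 pc2: +4 =674
r67=1000011 pc3: +8 =682
r68=1000100 pc2: +4 =686
r69=1000101 pc3: +8 =694
r70=1000110 pc3: +8 =702
r71=1000111 pc4: +16 =718
r72=1001000 pc2: +4 =722
r73=1001001 pc3: +8 =730
r74=1001010 pc3: +8 =738
r75=1001011 pc4: +16 =754
r76=1001100 pc3: +8 =762
r77=1001101 pc4: +16 =778
r78=1001110 pc4: +16 =794
r79=1001111 pc5: +32 =826
r80=1010000 pc2: +4 =830
r81=1010001 pc3: +8 =838
r82=1010010 pc3: +8 =846
r83=1010011 pc4: +16 =862
r84=1010100 pc3: +8 =870
r85=1010101 pc4: +16 =886
r86=1010110 pc4: +16 =902
r87=1010111 pc5: +32 =934
r88=1011000 pc3: +8 =942
r89=1011001 pc4: +16 =958
r90=1011010 pc4: +16 =974
r91=1011011 pc5: +32 =1006
r92=1011100 pc4: +16 =1022
r93=1011101 pc5: +32 =1054
r94=1011110 pc5: +32 =1086
r95=1011111 pc6: +64 =1150
r96=1100000 pc2: +4 =1154
r97=1100001 pc3: +8 =1162
r98=1100010 pc3: +8 =1170
r99=1100011 pc4: +16 =1186
r100=1100100 pc3: +8 =1194
r101=1100101 pc4: +16 =1210
r102=1100110 pc4: +16 =1226
r103=1100111 pc5: +32 =1258
r104=1101000 pc3: +8 =1266
r105=1101001 pc4: +16 =1282
r106=1101010 pc4: +16 =1298
r107=1101011 pc5: +32 =1330
r108=1101100 pc4: +16 =1346
r109=1101101 pc5: +32 =1378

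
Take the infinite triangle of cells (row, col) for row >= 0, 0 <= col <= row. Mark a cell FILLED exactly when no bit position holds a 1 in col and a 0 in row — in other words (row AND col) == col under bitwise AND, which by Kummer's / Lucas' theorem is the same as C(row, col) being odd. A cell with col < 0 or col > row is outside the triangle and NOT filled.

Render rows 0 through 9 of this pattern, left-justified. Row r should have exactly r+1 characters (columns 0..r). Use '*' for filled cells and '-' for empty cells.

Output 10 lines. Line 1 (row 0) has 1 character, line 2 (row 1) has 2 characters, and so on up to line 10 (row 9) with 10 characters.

r0=0: *
r1=1: **
r2=10: *-*
r3=11: ****
r4=100: *---*
r5=101: **--**
r6=110: *-*-*-*
r7=111: ********
r8=1000: *-------*
r9=1001: **------**

Answer: *
**
*-*
****
*---*
**--**
*-*-*-*
********
*-------*
**------**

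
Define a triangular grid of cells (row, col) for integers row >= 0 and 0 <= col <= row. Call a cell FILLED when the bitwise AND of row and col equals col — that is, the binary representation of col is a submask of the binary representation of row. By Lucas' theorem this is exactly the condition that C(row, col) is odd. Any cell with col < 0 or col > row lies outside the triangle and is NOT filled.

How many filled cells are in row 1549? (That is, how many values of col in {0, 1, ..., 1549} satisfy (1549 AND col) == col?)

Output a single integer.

1549 in binary = 11000001101
popcount(1549) = number of 1-bits in 11000001101 = 5
A col c satisfies (1549 AND c) == c iff every set bit of c is also set in 1549; each of the 5 set bits of 1549 can independently be on or off in c.
count = 2^5 = 32

Answer: 32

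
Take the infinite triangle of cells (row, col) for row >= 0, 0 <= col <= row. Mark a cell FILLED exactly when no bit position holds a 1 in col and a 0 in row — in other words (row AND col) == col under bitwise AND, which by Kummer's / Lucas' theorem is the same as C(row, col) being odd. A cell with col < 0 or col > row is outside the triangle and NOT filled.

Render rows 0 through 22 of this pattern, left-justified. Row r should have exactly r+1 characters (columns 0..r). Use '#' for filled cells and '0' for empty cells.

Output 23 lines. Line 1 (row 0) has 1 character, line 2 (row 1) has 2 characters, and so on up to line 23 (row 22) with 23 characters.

Answer: #
##
#0#
####
#000#
##00##
#0#0#0#
########
#0000000#
##000000##
#0#00000#0#
####0000####
#000#000#000#
##00##00##00##
#0#0#0#0#0#0#0#
################
#000000000000000#
##00000000000000##
#0#0000000000000#0#
####000000000000####
#000#00000000000#000#
##00##0000000000##00##
#0#0#0#000000000#0#0#0#

Derivation:
r0=0: #
r1=1: ##
r2=10: #0#
r3=11: ####
r4=100: #000#
r5=101: ##00##
r6=110: #0#0#0#
r7=111: ########
r8=1000: #0000000#
r9=1001: ##000000##
r10=1010: #0#00000#0#
r11=1011: ####0000####
r12=1100: #000#000#000#
r13=1101: ##00##00##00##
r14=1110: #0#0#0#0#0#0#0#
r15=1111: ################
r16=10000: #000000000000000#
r17=10001: ##00000000000000##
r18=10010: #0#0000000000000#0#
r19=10011: ####000000000000####
r20=10100: #000#00000000000#000#
r21=10101: ##00##0000000000##00##
r22=10110: #0#0#0#000000000#0#0#0#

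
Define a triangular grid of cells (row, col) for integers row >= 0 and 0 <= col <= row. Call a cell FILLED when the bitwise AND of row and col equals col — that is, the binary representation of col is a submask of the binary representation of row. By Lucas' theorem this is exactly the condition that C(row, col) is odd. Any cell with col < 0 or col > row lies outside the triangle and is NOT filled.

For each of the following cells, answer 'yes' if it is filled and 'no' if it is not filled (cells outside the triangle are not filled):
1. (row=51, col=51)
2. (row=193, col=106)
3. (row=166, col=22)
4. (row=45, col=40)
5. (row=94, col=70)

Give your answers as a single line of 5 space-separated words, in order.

Answer: yes no no yes yes

Derivation:
(51,51): row=0b110011, col=0b110011, row AND col = 0b110011 = 51; 51 == 51 -> filled
(193,106): row=0b11000001, col=0b1101010, row AND col = 0b1000000 = 64; 64 != 106 -> empty
(166,22): row=0b10100110, col=0b10110, row AND col = 0b110 = 6; 6 != 22 -> empty
(45,40): row=0b101101, col=0b101000, row AND col = 0b101000 = 40; 40 == 40 -> filled
(94,70): row=0b1011110, col=0b1000110, row AND col = 0b1000110 = 70; 70 == 70 -> filled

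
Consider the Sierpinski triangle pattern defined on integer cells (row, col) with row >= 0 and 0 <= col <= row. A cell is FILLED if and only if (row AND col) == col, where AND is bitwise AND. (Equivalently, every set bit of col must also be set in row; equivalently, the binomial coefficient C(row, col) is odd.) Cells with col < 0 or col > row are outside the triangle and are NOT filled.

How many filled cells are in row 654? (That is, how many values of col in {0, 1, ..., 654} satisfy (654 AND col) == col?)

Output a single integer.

654 in binary = 1010001110
popcount(654) = number of 1-bits in 1010001110 = 5
A col c satisfies (654 AND c) == c iff every set bit of c is also set in 654; each of the 5 set bits of 654 can independently be on or off in c.
count = 2^5 = 32

Answer: 32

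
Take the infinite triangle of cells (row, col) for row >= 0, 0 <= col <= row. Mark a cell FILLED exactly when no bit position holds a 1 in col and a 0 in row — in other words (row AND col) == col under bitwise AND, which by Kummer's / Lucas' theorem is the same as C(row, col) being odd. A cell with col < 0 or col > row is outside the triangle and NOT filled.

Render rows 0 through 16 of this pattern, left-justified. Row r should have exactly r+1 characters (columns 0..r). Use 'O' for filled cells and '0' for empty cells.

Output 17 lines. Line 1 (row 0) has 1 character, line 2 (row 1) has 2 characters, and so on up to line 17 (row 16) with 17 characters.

r0=0: O
r1=1: OO
r2=10: O0O
r3=11: OOOO
r4=100: O000O
r5=101: OO00OO
r6=110: O0O0O0O
r7=111: OOOOOOOO
r8=1000: O0000000O
r9=1001: OO000000OO
r10=1010: O0O00000O0O
r11=1011: OOOO0000OOOO
r12=1100: O000O000O000O
r13=1101: OO00OO00OO00OO
r14=1110: O0O0O0O0O0O0O0O
r15=1111: OOOOOOOOOOOOOOOO
r16=10000: O000000000000000O

Answer: O
OO
O0O
OOOO
O000O
OO00OO
O0O0O0O
OOOOOOOO
O0000000O
OO000000OO
O0O00000O0O
OOOO0000OOOO
O000O000O000O
OO00OO00OO00OO
O0O0O0O0O0O0O0O
OOOOOOOOOOOOOOOO
O000000000000000O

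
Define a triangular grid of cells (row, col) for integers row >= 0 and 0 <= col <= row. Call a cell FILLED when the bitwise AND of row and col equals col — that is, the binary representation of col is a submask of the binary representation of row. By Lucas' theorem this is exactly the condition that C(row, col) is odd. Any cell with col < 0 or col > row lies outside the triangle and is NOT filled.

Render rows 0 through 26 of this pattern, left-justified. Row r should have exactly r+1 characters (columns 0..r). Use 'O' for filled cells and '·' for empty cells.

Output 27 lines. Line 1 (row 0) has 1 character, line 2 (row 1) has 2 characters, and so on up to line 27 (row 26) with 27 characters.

r0=0: O
r1=1: OO
r2=10: O·O
r3=11: OOOO
r4=100: O···O
r5=101: OO··OO
r6=110: O·O·O·O
r7=111: OOOOOOOO
r8=1000: O·······O
r9=1001: OO······OO
r10=1010: O·O·····O·O
r11=1011: OOOO····OOOO
r12=1100: O···O···O···O
r13=1101: OO··OO··OO··OO
r14=1110: O·O·O·O·O·O·O·O
r15=1111: OOOOOOOOOOOOOOOO
r16=10000: O···············O
r17=10001: OO··············OO
r18=10010: O·O·············O·O
r19=10011: OOOO············OOOO
r20=10100: O···O···········O···O
r21=10101: OO··OO··········OO··OO
r22=10110: O·O·O·O·········O·O·O·O
r23=10111: OOOOOOOO········OOOOOOOO
r24=11000: O·······O·······O·······O
r25=11001: OO······OO······OO······OO
r26=11010: O·O·····O·O·····O·O·····O·O

Answer: O
OO
O·O
OOOO
O···O
OO··OO
O·O·O·O
OOOOOOOO
O·······O
OO······OO
O·O·····O·O
OOOO····OOOO
O···O···O···O
OO··OO··OO··OO
O·O·O·O·O·O·O·O
OOOOOOOOOOOOOOOO
O···············O
OO··············OO
O·O·············O·O
OOOO············OOOO
O···O···········O···O
OO··OO··········OO··OO
O·O·O·O·········O·O·O·O
OOOOOOOO········OOOOOOOO
O·······O·······O·······O
OO······OO······OO······OO
O·O·····O·O·····O·O·····O·O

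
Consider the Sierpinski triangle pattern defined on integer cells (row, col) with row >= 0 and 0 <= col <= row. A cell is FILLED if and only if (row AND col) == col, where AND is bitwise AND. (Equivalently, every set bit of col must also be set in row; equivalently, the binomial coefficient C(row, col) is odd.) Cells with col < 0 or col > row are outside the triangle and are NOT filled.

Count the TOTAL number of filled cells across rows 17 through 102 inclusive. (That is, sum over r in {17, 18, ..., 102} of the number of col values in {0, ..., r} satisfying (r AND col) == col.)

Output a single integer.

r17=10001 pc2: +4 =4
r18=10010 pc2: +4 =8
r19=10011 pc3: +8 =16
r20=10100 pc2: +4 =20
r21=10101 pc3: +8 =28
r22=10110 pc3: +8 =36
r23=10111 pc4: +16 =52
r24=11000 pc2: +4 =56
r25=11001 pc3: +8 =64
r26=11010 pc3: +8 =72
r27=11011 pc4: +16 =88
r28=11100 pc3: +8 =96
r29=11101 pc4: +16 =112
r30=11110 pc4: +16 =128
r31=11111 pc5: +32 =160
r32=100000 pc1: +2 =162
r33=100001 pc2: +4 =166
r34=100010 pc2: +4 =170
r35=100011 pc3: +8 =178
r36=100100 pc2: +4 =182
r37=100101 pc3: +8 =190
r38=100110 pc3: +8 =198
r39=100111 pc4: +16 =214
r40=101000 pc2: +4 =218
r41=101001 pc3: +8 =226
r42=101010 pc3: +8 =234
r43=101011 pc4: +16 =250
r44=101100 pc3: +8 =258
r45=101101 pc4: +16 =274
r46=101110 pc4: +16 =290
r47=101111 pc5: +32 =322
r48=110000 pc2: +4 =326
r49=110001 pc3: +8 =334
r50=110010 pc3: +8 =342
r51=110011 pc4: +16 =358
r52=110100 pc3: +8 =366
r53=110101 pc4: +16 =382
r54=110110 pc4: +16 =398
r55=110111 pc5: +32 =430
r56=111000 pc3: +8 =438
r57=111001 pc4: +16 =454
r58=111010 pc4: +16 =470
r59=111011 pc5: +32 =502
r60=111100 pc4: +16 =518
r61=111101 pc5: +32 =550
r62=111110 pc5: +32 =582
r63=111111 pc6: +64 =646
r64=1000000 pc1: +2 =648
r65=1000001 pc2: +4 =652
r66=1000010 pc2: +4 =656
r67=1000011 pc3: +8 =664
r68=1000100 pc2: +4 =668
r69=1000101 pc3: +8 =676
r70=1000110 pc3: +8 =684
r71=1000111 pc4: +16 =700
r72=1001000 pc2: +4 =704
r73=1001001 pc3: +8 =712
r74=1001010 pc3: +8 =720
r75=1001011 pc4: +16 =736
r76=1001100 pc3: +8 =744
r77=1001101 pc4: +16 =760
r78=1001110 pc4: +16 =776
r79=1001111 pc5: +32 =808
r80=1010000 pc2: +4 =812
r81=1010001 pc3: +8 =820
r82=1010010 pc3: +8 =828
r83=1010011 pc4: +16 =844
r84=1010100 pc3: +8 =852
r85=1010101 pc4: +16 =868
r86=1010110 pc4: +16 =884
r87=1010111 pc5: +32 =916
r88=1011000 pc3: +8 =924
r89=1011001 pc4: +16 =940
r90=1011010 pc4: +16 =956
r91=1011011 pc5: +32 =988
r92=1011100 pc4: +16 =1004
r93=1011101 pc5: +32 =1036
r94=1011110 pc5: +32 =1068
r95=1011111 pc6: +64 =1132
r96=1100000 pc2: +4 =1136
r97=1100001 pc3: +8 =1144
r98=1100010 pc3: +8 =1152
r99=1100011 pc4: +16 =1168
r100=1100100 pc3: +8 =1176
r101=1100101 pc4: +16 =1192
r102=1100110 pc4: +16 =1208

Answer: 1208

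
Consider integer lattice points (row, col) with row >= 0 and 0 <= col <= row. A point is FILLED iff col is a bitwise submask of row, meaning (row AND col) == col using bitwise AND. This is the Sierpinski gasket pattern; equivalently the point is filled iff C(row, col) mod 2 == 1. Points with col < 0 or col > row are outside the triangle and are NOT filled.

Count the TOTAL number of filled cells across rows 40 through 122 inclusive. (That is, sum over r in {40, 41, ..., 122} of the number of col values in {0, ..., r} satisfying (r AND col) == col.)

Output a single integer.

r40=101000 pc2: +4 =4
r41=101001 pc3: +8 =12
r42=101010 pc3: +8 =20
r43=101011 pc4: +16 =36
r44=101100 pc3: +8 =44
r45=101101 pc4: +16 =60
r46=101110 pc4: +16 =76
r47=101111 pc5: +32 =108
r48=110000 pc2: +4 =112
r49=110001 pc3: +8 =120
r50=110010 pc3: +8 =128
r51=110011 pc4: +16 =144
r52=110100 pc3: +8 =152
r53=110101 pc4: +16 =168
r54=110110 pc4: +16 =184
r55=110111 pc5: +32 =216
r56=111000 pc3: +8 =224
r57=111001 pc4: +16 =240
r58=111010 pc4: +16 =256
r59=111011 pc5: +32 =288
r60=111100 pc4: +16 =304
r61=111101 pc5: +32 =336
r62=111110 pc5: +32 =368
r63=111111 pc6: +64 =432
r64=1000000 pc1: +2 =434
r65=1000001 pc2: +4 =438
r66=1000010 pc2: +4 =442
r67=1000011 pc3: +8 =450
r68=1000100 pc2: +4 =454
r69=1000101 pc3: +8 =462
r70=1000110 pc3: +8 =470
r71=1000111 pc4: +16 =486
r72=1001000 pc2: +4 =490
r73=1001001 pc3: +8 =498
r74=1001010 pc3: +8 =506
r75=1001011 pc4: +16 =522
r76=1001100 pc3: +8 =530
r77=1001101 pc4: +16 =546
r78=1001110 pc4: +16 =562
r79=1001111 pc5: +32 =594
r80=1010000 pc2: +4 =598
r81=1010001 pc3: +8 =606
r82=1010010 pc3: +8 =614
r83=1010011 pc4: +16 =630
r84=1010100 pc3: +8 =638
r85=1010101 pc4: +16 =654
r86=1010110 pc4: +16 =670
r87=1010111 pc5: +32 =702
r88=1011000 pc3: +8 =710
r89=1011001 pc4: +16 =726
r90=1011010 pc4: +16 =742
r91=1011011 pc5: +32 =774
r92=1011100 pc4: +16 =790
r93=1011101 pc5: +32 =822
r94=1011110 pc5: +32 =854
r95=1011111 pc6: +64 =918
r96=1100000 pc2: +4 =922
r97=1100001 pc3: +8 =930
r98=1100010 pc3: +8 =938
r99=1100011 pc4: +16 =954
r100=1100100 pc3: +8 =962
r101=1100101 pc4: +16 =978
r102=1100110 pc4: +16 =994
r103=1100111 pc5: +32 =1026
r104=1101000 pc3: +8 =1034
r105=1101001 pc4: +16 =1050
r106=1101010 pc4: +16 =1066
r107=1101011 pc5: +32 =1098
r108=1101100 pc4: +16 =1114
r109=1101101 pc5: +32 =1146
r110=1101110 pc5: +32 =1178
r111=1101111 pc6: +64 =1242
r112=1110000 pc3: +8 =1250
r113=1110001 pc4: +16 =1266
r114=1110010 pc4: +16 =1282
r115=1110011 pc5: +32 =1314
r116=1110100 pc4: +16 =1330
r117=1110101 pc5: +32 =1362
r118=1110110 pc5: +32 =1394
r119=1110111 pc6: +64 =1458
r120=1111000 pc4: +16 =1474
r121=1111001 pc5: +32 =1506
r122=1111010 pc5: +32 =1538

Answer: 1538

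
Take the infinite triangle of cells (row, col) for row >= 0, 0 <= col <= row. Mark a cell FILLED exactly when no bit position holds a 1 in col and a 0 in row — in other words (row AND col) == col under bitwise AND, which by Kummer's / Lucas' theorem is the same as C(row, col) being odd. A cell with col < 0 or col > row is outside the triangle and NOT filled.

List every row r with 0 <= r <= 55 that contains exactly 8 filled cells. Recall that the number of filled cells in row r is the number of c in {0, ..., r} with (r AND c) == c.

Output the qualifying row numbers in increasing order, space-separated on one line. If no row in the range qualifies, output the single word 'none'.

Answer: 7 11 13 14 19 21 22 25 26 28 35 37 38 41 42 44 49 50 52

Derivation:
Row r has 2^popcount(r) filled cells, so we need popcount(r) = log2(8) = 3.
Scan r = 0..55 and keep those with exactly 3 one-bits:
r=0=0 popcount=0 -> skip
r=1=1 popcount=1 -> skip
r=2=10 popcount=1 -> skip
r=3=11 popcount=2 -> skip
r=4=100 popcount=1 -> skip
r=5=101 popcount=2 -> skip
r=6=110 popcount=2 -> skip
r=7=111 popcount=3 -> KEEP
r=8=1000 popcount=1 -> skip
r=9=1001 popcount=2 -> skip
r=10=1010 popcount=2 -> skip
r=11=1011 popcount=3 -> KEEP
r=12=1100 popcount=2 -> skip
r=13=1101 popcount=3 -> KEEP
r=14=1110 popcount=3 -> KEEP
r=15=1111 popcount=4 -> skip
r=16=10000 popcount=1 -> skip
r=17=10001 popcount=2 -> skip
r=18=10010 popcount=2 -> skip
r=19=10011 popcount=3 -> KEEP
r=20=10100 popcount=2 -> skip
r=21=10101 popcount=3 -> KEEP
r=22=10110 popcount=3 -> KEEP
r=23=10111 popcount=4 -> skip
r=24=11000 popcount=2 -> skip
r=25=11001 popcount=3 -> KEEP
r=26=11010 popcount=3 -> KEEP
r=27=11011 popcount=4 -> skip
r=28=11100 popcount=3 -> KEEP
r=29=11101 popcount=4 -> skip
r=30=11110 popcount=4 -> skip
r=31=11111 popcount=5 -> skip
r=32=100000 popcount=1 -> skip
r=33=100001 popcount=2 -> skip
r=34=100010 popcount=2 -> skip
r=35=100011 popcount=3 -> KEEP
r=36=100100 popcount=2 -> skip
r=37=100101 popcount=3 -> KEEP
r=38=100110 popcount=3 -> KEEP
r=39=100111 popcount=4 -> skip
r=40=101000 popcount=2 -> skip
r=41=101001 popcount=3 -> KEEP
r=42=101010 popcount=3 -> KEEP
r=43=101011 popcount=4 -> skip
r=44=101100 popcount=3 -> KEEP
r=45=101101 popcount=4 -> skip
r=46=101110 popcount=4 -> skip
r=47=101111 popcount=5 -> skip
r=48=110000 popcount=2 -> skip
r=49=110001 popcount=3 -> KEEP
r=50=110010 popcount=3 -> KEEP
r=51=110011 popcount=4 -> skip
r=52=110100 popcount=3 -> KEEP
r=53=110101 popcount=4 -> skip
r=54=110110 popcount=4 -> skip
r=55=110111 popcount=5 -> skip
Kept rows: 7 11 13 14 19 21 22 25 26 28 35 37 38 41 42 44 49 50 52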